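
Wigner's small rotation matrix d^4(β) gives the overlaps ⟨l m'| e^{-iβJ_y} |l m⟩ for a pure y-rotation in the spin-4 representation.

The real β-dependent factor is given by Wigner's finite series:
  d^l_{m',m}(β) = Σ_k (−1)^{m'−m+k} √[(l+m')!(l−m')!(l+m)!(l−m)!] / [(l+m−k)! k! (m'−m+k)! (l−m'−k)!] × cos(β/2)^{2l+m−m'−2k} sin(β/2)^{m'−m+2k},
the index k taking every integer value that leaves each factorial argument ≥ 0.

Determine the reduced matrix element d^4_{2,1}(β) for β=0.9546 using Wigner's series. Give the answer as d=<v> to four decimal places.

d=0.0841

d^4_{2,1}(β=0.9546) via Wigner's sum:
c=cos(0.9546/2)=0.888238, s=sin(0.9546/2)=0.459383; N=√[720·2·120·6]=1018.233765
k∈{0,1,2} keeps every argument non-negative
  k=0: (−1)^1·1018.2338/(240)·0.8882^7·0.4594^1 = -0.850194
  k=1: (−1)^2·1018.2338/(48)·0.8882^5·0.4594^3 = +1.137046
  k=2: (−1)^3·1018.2338/(72)·0.8882^3·0.4594^5 = -0.202757
d^4_{2,1}(0.9546) = -0.850194 +1.137046 -0.202757 = +0.084094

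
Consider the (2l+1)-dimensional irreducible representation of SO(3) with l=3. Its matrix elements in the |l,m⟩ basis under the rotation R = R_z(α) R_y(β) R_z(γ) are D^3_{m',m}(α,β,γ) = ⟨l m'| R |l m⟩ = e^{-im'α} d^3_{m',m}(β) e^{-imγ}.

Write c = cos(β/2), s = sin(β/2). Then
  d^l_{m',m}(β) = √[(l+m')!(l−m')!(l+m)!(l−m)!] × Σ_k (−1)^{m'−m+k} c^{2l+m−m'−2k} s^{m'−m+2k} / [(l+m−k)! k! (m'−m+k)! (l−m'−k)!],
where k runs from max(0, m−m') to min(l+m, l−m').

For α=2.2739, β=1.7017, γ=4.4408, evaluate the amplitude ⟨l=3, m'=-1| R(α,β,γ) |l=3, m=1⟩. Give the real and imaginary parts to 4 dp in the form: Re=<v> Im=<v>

Split into d^3_{-1,1}(β=1.7017) × two z-phases.
With c≡cos(β/2)=0.659344 and s≡sin(β/2)=0.751841, N=[2·24·24·2]^{1/2}=48.000000
Admissible k: 2..4 (factorial args all ≥0)
  k=2: (−1)^0·48.0000/(8)·0.6593^4·0.7518^2 = +0.640992
  k=3: (−1)^1·48.0000/(6)·0.6593^2·0.7518^4 = -1.111268
  k=4: (−1)^2·48.0000/(48)·0.6593^0·0.7518^6 = +0.180616
d^3_{-1,1}(1.7017) = +0.640992 -1.111268 +0.180616 = -0.289660
D = (-0.646588+0.762839i)·(-0.289660)·(-0.268263+0.963346i) = +0.162622+0.239702i

Re=0.1626 Im=0.2397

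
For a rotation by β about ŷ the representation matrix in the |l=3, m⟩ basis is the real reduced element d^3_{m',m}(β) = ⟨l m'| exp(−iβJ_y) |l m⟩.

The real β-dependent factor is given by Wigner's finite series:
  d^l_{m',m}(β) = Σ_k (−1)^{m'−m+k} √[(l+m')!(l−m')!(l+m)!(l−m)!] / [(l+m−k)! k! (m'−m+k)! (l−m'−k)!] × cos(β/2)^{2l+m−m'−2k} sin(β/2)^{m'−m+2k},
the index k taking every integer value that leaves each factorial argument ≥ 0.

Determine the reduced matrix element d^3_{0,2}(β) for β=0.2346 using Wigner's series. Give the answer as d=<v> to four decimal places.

d=0.0720

d^3_{0,2}(β=0.2346) via Wigner's sum:
With c≡cos(β/2)=0.993128 and s≡sin(β/2)=0.117031, N=[6·6·120·1]^{1/2}=65.726707
The bounds max(0,m−m')=2 and min(l+m,l−m')=3 give 2 terms
  k=2: (−1)^0·65.7267/(12)·0.9931^4·0.1170^2 = +0.072977
  k=3: (−1)^1·65.7267/(12)·0.9931^2·0.1170^4 = -0.001013
d^3_{0,2}(0.2346) = +0.072977 -0.001013 = +0.071963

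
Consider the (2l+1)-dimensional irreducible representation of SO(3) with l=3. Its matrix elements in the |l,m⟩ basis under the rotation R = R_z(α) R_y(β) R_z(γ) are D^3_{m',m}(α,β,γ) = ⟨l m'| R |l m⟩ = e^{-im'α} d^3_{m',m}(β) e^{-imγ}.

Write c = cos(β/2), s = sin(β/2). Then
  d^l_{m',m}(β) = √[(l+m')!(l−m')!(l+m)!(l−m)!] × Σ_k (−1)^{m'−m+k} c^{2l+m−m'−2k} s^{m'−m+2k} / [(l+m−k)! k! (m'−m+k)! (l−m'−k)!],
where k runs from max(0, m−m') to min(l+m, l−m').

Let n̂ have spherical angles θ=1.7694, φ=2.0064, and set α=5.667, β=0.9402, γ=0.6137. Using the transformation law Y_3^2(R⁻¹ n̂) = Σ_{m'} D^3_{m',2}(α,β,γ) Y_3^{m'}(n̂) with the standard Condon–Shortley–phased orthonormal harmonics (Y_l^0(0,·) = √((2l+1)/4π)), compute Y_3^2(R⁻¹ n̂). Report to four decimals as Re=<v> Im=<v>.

Re=0.2907 Im=0.0000

Need the full column D^3_{m',2} for m'=−3..3 at α=5.667, β=0.9402, γ=0.6137.
cos(β/2)=0.891523, sin(β/2)=0.452975
d^3_{-3,2}: single k=5 term ⇒ +0.041647;  D = -0.041557-0.002732i
d^3_{-2,2}: k∈[4..5] ⇒ +0.167315 -0.008639 = +0.158676;  D = -0.123200-0.099999i
d^3_{-1,2}: k∈[3..4] ⇒ +0.416535 -0.053766 = +0.362769;  D = -0.097737-0.349355i
d^3_{0,2}: k∈[2..3] ⇒ +0.709970 -0.183284 = +0.526686;  D = +0.177328-0.495937i
d^3_{1,2}: k∈[1..2] ⇒ +0.806747 -0.416535 = +0.390212;  D = +0.319565-0.223928i
d^3_{2,2}: k∈[0..1] ⇒ +0.502106 -0.648111 = -0.146005;  D = -0.146004-0.000726i
d^3_{3,2}: single k=0 term ⇒ -0.624904;  D = -0.508176-0.363679i
Y_3^{m'}(θ=1.7694,φ=2.0064) and Σ D·Y over m':
  (-0.0416-0.0027i)·(+0.3795+0.1026i)  (-0.1232-0.1000i)·(+0.1248-0.1483i)  (-0.0977-0.3494i)·(+0.1077+0.2313i)  (+0.1773-0.4959i)·(+0.2066+0.0000i)  (+0.3196-0.2239i)·(-0.1077+0.2313i)  (-0.1460-0.0007i)·(+0.1248+0.1483i)  (-0.5082-0.3637i)·(-0.3795+0.1026i)
Y_3^2(R⁻¹ n̂) = +0.290663+0.000011i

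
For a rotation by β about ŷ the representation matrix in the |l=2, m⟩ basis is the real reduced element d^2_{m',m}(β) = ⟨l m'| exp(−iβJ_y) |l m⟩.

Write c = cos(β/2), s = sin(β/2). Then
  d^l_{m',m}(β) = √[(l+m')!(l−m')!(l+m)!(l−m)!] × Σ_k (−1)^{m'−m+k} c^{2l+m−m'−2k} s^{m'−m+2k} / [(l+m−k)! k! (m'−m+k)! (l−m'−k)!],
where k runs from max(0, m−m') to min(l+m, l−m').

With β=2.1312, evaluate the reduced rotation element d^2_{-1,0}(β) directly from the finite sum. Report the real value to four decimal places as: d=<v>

d^2_{-1,0}(β=2.1312) via Wigner's sum:
Half-angle: c=0.483979, s=0.875079. N=√(1·6·2·2)=4.898979
The bounds max(0,m−m')=1 and min(l+m,l−m')=2 give 2 terms
  k=1: (−1)^0·4.8990/(2)·0.4840^3·0.8751^1 = +0.242998
  k=2: (−1)^1·4.8990/(2)·0.4840^1·0.8751^3 = -0.794410
d^2_{-1,0}(2.1312) = +0.242998 -0.794410 = -0.551412

d=-0.5514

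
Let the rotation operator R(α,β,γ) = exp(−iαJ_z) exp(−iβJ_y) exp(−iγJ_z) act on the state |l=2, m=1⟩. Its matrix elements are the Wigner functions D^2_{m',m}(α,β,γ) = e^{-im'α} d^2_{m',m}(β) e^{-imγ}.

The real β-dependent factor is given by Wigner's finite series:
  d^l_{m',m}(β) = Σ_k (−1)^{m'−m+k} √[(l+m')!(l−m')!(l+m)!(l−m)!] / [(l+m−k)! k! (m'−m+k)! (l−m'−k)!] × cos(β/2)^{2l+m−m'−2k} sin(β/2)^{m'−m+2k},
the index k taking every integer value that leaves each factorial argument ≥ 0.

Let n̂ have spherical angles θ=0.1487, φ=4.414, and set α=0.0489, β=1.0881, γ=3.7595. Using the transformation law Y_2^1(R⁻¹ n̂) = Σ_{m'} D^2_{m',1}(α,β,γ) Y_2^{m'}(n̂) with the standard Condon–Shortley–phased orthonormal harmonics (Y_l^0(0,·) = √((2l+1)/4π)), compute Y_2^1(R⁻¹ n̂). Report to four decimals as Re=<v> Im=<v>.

Re=-0.2605 Im=0.1304

Need the full column D^2_{m',1} for m'=−2..2 at α=0.0489, β=1.0881, γ=3.7595.
cos(β/2)=0.855619, sin(β/2)=0.517605
d^2_{-2,1}: single k=3 term ⇒ +0.237305;  D = -0.205925+0.117934i
d^2_{-1,1}: k∈[2..3] ⇒ +0.588410 -0.071779 = +0.516632;  D = -0.435229+0.278359i
d^2_{0,1}: k∈[1..2] ⇒ +0.794175 -0.290638 = +0.503537;  D = -0.410429+0.291714i
d^2_{1,1}: k∈[0..1] ⇒ +0.535948 -0.588410 = -0.052462;  D = +0.041225-0.032447i
d^2_{2,1}: single k=0 term ⇒ -0.648441;  D = +0.489333-0.425476i
Y_2^{m'}(θ=0.1487,φ=4.414) and Σ D·Y over m':
  (-0.2059+0.1179i)·(-0.0070-0.0048i)  (-0.4352+0.2784i)·(-0.0333+0.1082i)  (-0.4104+0.2917i)·(+0.6100+0.0000i)  (+0.0412-0.0324i)·(+0.0333+0.1082i)  (+0.4893-0.4255i)·(-0.0070+0.0048i)
Y_2^1(R⁻¹ n̂) = -0.260517+0.130450i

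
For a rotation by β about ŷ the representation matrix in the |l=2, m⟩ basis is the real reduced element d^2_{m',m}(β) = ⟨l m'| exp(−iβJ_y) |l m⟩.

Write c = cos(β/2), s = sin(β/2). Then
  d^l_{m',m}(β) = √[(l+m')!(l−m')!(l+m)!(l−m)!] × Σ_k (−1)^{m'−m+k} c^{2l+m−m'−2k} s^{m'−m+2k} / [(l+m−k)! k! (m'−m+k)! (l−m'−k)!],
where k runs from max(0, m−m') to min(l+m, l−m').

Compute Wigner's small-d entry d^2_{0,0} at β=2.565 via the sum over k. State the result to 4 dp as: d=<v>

d=0.5542

d^2_{0,0}(β=2.565) via Wigner's sum:
With c≡cos(β/2)=0.284319 and s≡sin(β/2)=0.958730, N=[2·2·2·2]^{1/2}=4.000000
Admissible k: 0..2 (factorial args all ≥0)
  k=0: (−1)^0·4.0000/(4)·0.2843^4·0.9587^0 = +0.006535
  k=1: (−1)^1·4.0000/(1)·0.2843^2·0.9587^2 = -0.297211
  k=2: (−1)^2·4.0000/(4)·0.2843^0·0.9587^4 = +0.844860
d^2_{0,0}(2.565) = +0.006535 -0.297211 +0.844860 = +0.554183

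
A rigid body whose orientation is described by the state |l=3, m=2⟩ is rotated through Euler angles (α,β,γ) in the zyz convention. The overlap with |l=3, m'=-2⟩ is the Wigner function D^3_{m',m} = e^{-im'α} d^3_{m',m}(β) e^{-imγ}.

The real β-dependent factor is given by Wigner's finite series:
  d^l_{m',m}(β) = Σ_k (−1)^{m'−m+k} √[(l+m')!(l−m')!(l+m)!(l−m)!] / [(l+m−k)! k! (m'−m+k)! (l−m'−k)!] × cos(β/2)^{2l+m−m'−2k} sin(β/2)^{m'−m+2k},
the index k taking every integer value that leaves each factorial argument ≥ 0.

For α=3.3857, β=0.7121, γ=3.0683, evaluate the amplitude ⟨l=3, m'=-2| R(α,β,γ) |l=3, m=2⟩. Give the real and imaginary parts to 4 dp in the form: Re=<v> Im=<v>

Re=0.0508 Im=0.0374

First d^3_{-2,2}(β=0.7121), then the phase factors e^{-i(-2)α} and e^{-i(2)γ}:
Half-angle: c=0.937281, s=0.348575. N=√(1·120·120·1)=120.000000
Admissible k: 4..5 (factorial args all ≥0)
  k=4: (−1)^0·120.0000/(24)·0.9373^2·0.3486^4 = +0.064847
  k=5: (−1)^1·120.0000/(120)·0.9373^0·0.3486^6 = -0.001794
d^3_{-2,2}(0.7121) = +0.064847 -0.001794 = +0.063054
D = (+0.883172+0.469050i)·(+0.063054)·(+0.989276+0.146061i) = +0.050770+0.037392i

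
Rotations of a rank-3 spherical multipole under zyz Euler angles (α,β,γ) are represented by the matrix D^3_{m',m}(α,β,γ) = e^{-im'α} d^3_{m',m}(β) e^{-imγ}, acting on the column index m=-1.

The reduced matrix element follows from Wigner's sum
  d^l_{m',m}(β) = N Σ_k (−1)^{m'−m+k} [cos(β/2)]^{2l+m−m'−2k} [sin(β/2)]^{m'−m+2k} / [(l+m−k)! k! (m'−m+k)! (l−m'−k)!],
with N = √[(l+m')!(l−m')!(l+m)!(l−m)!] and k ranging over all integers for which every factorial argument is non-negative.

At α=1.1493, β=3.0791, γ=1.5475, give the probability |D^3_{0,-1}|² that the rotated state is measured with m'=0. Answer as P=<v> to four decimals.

D^3_{0,-1}(1.1493,3.0791,1.5475) = e^{-i·0·1.1493}·d^3_{0,-1}(3.0791)·e^{-i·-1·1.5475}. Compute d first:
Half-angle: c=0.031241, s=0.999512. N=√(6·6·2·24)=41.569219
The bounds max(0,m−m')=0 and min(l+m,l−m')=2 give 3 terms
  k=0: (−1)^1·41.5692/(12)·0.0312^5·0.9995^1 = -0.000000
  k=1: (−1)^2·41.5692/(4)·0.0312^3·0.9995^3 = +0.000316
  k=2: (−1)^3·41.5692/(12)·0.0312^1·0.9995^5 = -0.107959
d^3_{0,-1}(3.0791) = -0.000000 +0.000316 -0.107959 = -0.107643
|D^3_{0,-1}|² = |d^3_{0,-1}(β)|² = (-0.107643)² = 0.011587 (the z-rotation phases have unit modulus)

P=0.0116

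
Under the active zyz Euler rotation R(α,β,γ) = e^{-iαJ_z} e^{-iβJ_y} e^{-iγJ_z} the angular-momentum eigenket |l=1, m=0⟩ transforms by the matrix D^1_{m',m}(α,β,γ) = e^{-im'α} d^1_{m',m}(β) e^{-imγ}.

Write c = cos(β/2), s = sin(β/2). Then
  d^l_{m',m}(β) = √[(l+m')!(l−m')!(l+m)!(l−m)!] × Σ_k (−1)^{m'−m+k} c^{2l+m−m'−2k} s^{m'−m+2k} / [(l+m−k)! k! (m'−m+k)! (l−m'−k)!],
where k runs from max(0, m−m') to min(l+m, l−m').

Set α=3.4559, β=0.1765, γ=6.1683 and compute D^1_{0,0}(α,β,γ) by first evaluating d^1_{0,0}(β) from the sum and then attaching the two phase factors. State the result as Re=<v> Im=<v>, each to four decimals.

Re=0.9845 Im=0.0000

D^1_{0,0}(3.4559,0.1765,6.1683) = e^{-i·0·3.4559}·d^1_{0,0}(0.1765)·e^{-i·0·6.1683}. Compute d first:
With c≡cos(β/2)=0.996108 and s≡sin(β/2)=0.088135, N=[1·1·1·1]^{1/2}=1.000000
k: max(0,(0)−(0))=0 … min(1+(0),1−(0))=1
  k=0: (−1)^0·1.0000/(1)·0.9961^2·0.0881^0 = +0.992232
  k=1: (−1)^1·1.0000/(1)·0.9961^0·0.0881^2 = -0.007768
d^1_{0,0}(0.1765) = +0.992232 -0.007768 = +0.984464
D = (+1.000000+0.000000i)·(+0.984464)·(+1.000000+0.000000i) = +0.984464+0.000000i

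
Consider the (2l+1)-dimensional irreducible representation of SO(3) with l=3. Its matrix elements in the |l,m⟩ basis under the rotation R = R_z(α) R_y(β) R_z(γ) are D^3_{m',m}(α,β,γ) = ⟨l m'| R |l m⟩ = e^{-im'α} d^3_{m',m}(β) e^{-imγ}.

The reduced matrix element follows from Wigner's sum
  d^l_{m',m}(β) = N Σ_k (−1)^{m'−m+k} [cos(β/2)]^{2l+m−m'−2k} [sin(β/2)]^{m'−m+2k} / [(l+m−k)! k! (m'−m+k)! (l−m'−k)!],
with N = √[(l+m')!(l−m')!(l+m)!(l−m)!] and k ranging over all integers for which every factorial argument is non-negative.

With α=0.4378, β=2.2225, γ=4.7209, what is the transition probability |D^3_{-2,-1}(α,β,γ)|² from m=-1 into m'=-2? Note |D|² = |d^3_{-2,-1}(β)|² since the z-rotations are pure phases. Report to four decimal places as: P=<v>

First d^3_{-2,-1}(β=2.2225), then the phase factors e^{-i(-2)α} and e^{-i(-1)γ}:
Half-angle: c=0.443542, s=0.896254. N=√(1·120·2·24)=75.894664
Admissible k: 1..2 (factorial args all ≥0)
  k=1: (−1)^0·75.8947/(24)·0.4435^5·0.8963^1 = +0.048652
  k=2: (−1)^1·75.8947/(12)·0.4435^3·0.8963^3 = -0.397307
d^3_{-2,-1}(2.2225) = +0.048652 -0.397307 = -0.348655
|D^3_{-2,-1}|² = |d^3_{-2,-1}(β)|² = (-0.348655)² = 0.121560 (the z-rotation phases have unit modulus)

P=0.1216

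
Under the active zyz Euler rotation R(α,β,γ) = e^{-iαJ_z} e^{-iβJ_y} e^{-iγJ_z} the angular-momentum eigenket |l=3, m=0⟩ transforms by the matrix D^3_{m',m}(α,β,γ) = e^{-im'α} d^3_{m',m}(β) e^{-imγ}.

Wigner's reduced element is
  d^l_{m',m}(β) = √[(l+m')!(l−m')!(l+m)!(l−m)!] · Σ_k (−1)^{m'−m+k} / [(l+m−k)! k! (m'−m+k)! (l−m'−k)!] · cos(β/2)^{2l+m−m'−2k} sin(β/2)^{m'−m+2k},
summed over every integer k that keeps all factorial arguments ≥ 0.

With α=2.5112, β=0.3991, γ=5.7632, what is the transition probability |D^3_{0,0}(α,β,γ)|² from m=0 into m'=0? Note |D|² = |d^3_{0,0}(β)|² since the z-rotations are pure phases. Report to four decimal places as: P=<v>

P=0.3290

D^3_{0,0}(2.5112,0.3991,5.7632) = e^{-i·0·2.5112}·d^3_{0,0}(0.3991)·e^{-i·0·5.7632}. Compute d first:
c=cos(0.3991/2)=0.980156, s=sin(0.3991/2)=0.198228; N=√[6·6·6·6]=36.000000
k: max(0,(0)−(0))=0 … min(3+(0),3−(0))=3
  k=0: (−1)^0·36.0000/(36)·0.9802^6·0.1982^0 = +0.886688
  k=1: (−1)^1·36.0000/(4)·0.9802^4·0.1982^2 = -0.326403
  k=2: (−1)^2·36.0000/(4)·0.9802^2·0.1982^4 = +0.013350
  k=3: (−1)^3·36.0000/(36)·0.9802^0·0.1982^6 = -0.000061
d^3_{0,0}(0.3991) = +0.886688 -0.326403 +0.013350 -0.000061 = +0.573575
|D^3_{0,0}|² = |d^3_{0,0}(β)|² = (+0.573575)² = 0.328988 (the z-rotation phases have unit modulus)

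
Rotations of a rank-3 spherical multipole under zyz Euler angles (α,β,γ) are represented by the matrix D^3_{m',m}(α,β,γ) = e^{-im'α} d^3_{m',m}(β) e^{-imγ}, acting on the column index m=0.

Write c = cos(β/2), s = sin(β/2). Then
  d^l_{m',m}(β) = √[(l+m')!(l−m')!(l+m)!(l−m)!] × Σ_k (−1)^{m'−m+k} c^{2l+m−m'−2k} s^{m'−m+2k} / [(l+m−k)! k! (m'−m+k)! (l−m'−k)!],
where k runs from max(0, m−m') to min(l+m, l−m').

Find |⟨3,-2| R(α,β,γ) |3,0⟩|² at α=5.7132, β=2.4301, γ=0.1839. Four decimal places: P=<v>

First d^3_{-2,0}(β=2.4301), then the phase factors e^{-i(-2)α} and e^{-i(0)γ}:
c=cos(2.4301/2)=0.348290, s=sin(2.4301/2)=0.937387; N=√[1·120·6·6]=65.726707
k∈{2,3} keeps every argument non-negative
  k=2: (−1)^0·65.7267/(12)·0.3483^4·0.9374^2 = +0.070821
  k=3: (−1)^1·65.7267/(12)·0.3483^2·0.9374^4 = -0.513001
d^3_{-2,0}(2.4301) = +0.070821 -0.513001 = -0.442180
|D^3_{-2,0}|² = |d^3_{-2,0}(β)|² = (-0.442180)² = 0.195523 (the z-rotation phases have unit modulus)

P=0.1955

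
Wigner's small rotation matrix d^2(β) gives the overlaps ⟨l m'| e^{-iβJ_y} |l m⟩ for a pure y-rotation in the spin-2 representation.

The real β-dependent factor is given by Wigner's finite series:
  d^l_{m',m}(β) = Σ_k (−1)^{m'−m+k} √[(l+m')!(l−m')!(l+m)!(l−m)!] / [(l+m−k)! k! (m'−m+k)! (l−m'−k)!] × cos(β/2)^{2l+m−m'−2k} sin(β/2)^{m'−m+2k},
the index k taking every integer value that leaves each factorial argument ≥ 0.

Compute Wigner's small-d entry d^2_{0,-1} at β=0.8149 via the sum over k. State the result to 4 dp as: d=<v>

d^2_{0,-1}(β=0.8149) via Wigner's sum:
Half-angle: c=0.918134, s=0.396269. N=√(2·2·1·6)=4.898979
k: max(0,(-1)−(0))=0 … min(2+(-1),2−(0))=1
  k=0: (−1)^1·4.8990/(2)·0.9181^3·0.3963^1 = -0.751250
  k=1: (−1)^2·4.8990/(2)·0.9181^1·0.3963^3 = +0.139944
d^2_{0,-1}(0.8149) = -0.751250 +0.139944 = -0.611307

d=-0.6113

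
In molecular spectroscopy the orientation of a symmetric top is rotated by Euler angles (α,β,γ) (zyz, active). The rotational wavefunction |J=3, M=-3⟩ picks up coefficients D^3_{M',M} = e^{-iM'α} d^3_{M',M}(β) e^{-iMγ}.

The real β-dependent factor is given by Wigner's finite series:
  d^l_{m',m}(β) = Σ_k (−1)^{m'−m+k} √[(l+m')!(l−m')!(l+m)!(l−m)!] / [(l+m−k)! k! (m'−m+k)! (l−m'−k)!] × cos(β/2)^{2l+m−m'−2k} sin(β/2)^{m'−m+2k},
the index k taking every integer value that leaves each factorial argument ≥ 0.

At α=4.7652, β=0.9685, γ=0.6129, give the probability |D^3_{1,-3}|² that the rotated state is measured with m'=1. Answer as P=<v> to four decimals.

P=0.0203

D^3_{1,-3}(4.7652,0.9685,0.6129) = e^{-i·1·4.7652}·d^3_{1,-3}(0.9685)·e^{-i·-3·0.6129}. Compute d first:
c=cos(0.9685/2)=0.885024, s=sin(0.9685/2)=0.465545; N=√[24·2·1·720]=185.903201
k∈{0} keeps every argument non-negative
  k=0: (−1)^4·185.9032/(48)·0.8850^2·0.4655^4 = +0.142496
d^3_{1,-3}(0.9685) = +0.142496
|D^3_{1,-3}|² = |d^3_{1,-3}(β)|² = (+0.142496)² = 0.020305 (the z-rotation phases have unit modulus)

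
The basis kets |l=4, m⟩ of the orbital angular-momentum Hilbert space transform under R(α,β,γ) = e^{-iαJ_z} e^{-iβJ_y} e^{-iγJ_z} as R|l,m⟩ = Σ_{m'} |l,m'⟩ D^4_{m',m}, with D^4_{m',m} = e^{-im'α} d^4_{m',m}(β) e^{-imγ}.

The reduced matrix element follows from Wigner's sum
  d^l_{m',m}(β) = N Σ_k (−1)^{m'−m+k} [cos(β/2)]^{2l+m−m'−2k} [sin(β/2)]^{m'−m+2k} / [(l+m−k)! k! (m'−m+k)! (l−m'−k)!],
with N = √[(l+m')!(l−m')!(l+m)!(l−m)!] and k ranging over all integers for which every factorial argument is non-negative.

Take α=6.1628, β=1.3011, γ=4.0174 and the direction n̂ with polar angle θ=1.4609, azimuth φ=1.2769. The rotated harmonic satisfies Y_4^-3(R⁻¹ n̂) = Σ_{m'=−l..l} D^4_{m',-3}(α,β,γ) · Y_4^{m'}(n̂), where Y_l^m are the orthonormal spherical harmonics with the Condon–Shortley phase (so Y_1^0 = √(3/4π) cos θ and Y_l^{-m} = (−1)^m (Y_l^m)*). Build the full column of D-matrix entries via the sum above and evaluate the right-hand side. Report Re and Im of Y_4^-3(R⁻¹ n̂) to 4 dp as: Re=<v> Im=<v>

Re=0.1477 Im=0.1762

Need the full column D^4_{m',-3} for m'=−4..4 at α=6.1628, β=1.3011, γ=4.0174.
cos(β/2)=0.795751, sin(β/2)=0.605624
d^4_{-4,-3}: single k=1 term ⇒ +0.346089;  D = +0.188240-0.290419i
d^4_{-3,-3}: k∈[0..1] ⇒ +0.160774 -0.651879 = -0.491105;  D = -0.314673+0.377047i
d^4_{-2,-3}: k∈[0..1] ⇒ -0.457833 +0.795574 = +0.337741;  D = +0.245981-0.231435i
d^4_{-1,-3}: k∈[0..1] ⇒ +0.739161 -0.713576 = +0.025585;  D = +0.020605-0.015168i
d^4_{0,-3}: k∈[0..1] ⇒ -0.838608 +0.485748 = -0.352860;  D = -0.307235+0.173541i
d^4_{1,-3}: k∈[0..1] ⇒ +0.713576 -0.247995 = +0.465581;  D = +0.429947-0.178637i
d^4_{2,-3}: k∈[0..1] ⇒ -0.460821 +0.088974 = -0.371847;  D = -0.358036+0.100401i
d^4_{3,-3}: k∈[0..1] ⇒ +0.218711 -0.018098 = +0.200614;  D = +0.198270-0.030577i
d^4_{4,-3}: single k=0 term ⇒ -0.067258;  D = -0.067222+0.002194i
Y_4^{m'}(θ=1.4609,φ=1.2769) and Σ D·Y over m':
  (+0.1882-0.2904i)·(+0.1663+0.3987i)  (-0.3147+0.3770i)·(-0.1040+0.0857i)  (+0.2460-0.2314i)·(+0.2519+0.1678i)  (+0.0206-0.0152i)·(-0.0436+0.1439i)  (-0.3072+0.1735i)·(+0.2797+0.0000i)  (+0.4299-0.1786i)·(+0.0436+0.1439i)  (-0.3580+0.1004i)·(+0.2519-0.1678i)  (+0.1983-0.0306i)·(+0.1040+0.0857i)  (-0.0672+0.0022i)·(+0.1663-0.3987i)
Y_4^-3(R⁻¹ n̂) = +0.147706+0.176161i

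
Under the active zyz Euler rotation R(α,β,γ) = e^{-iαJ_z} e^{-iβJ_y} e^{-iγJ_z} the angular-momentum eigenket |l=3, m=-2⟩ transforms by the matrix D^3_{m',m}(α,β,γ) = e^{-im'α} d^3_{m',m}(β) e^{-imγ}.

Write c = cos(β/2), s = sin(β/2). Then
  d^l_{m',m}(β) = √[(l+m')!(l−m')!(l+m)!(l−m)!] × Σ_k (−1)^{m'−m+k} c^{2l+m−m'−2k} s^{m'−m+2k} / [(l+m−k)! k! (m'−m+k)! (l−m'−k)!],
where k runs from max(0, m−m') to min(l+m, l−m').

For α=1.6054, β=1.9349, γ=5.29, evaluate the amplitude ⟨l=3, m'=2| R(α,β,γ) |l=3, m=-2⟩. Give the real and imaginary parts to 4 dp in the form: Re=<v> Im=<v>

Re=0.1996 Im=0.3790

First d^3_{2,-2}(β=1.9349), then the phase factors e^{-i(2)α} and e^{-i(-2)γ}:
With c≡cos(β/2)=0.567401 and s≡sin(β/2)=0.823442, N=[120·1·1·120]^{1/2}=120.000000
Admissible k: 0..1 (factorial args all ≥0)
  k=0: (−1)^4·120.0000/(24)·0.5674^2·0.8234^4 = +0.740085
  k=1: (−1)^5·120.0000/(120)·0.5674^0·0.8234^6 = -0.311743
d^3_{2,-2}(1.9349) = +0.740085 -0.311743 = +0.428342
Attach z-rotation phases: D = e^{-i(2)(1.6054)}·(+0.428342)·e^{-i(-2)(5.29)} = +0.199614+0.378987i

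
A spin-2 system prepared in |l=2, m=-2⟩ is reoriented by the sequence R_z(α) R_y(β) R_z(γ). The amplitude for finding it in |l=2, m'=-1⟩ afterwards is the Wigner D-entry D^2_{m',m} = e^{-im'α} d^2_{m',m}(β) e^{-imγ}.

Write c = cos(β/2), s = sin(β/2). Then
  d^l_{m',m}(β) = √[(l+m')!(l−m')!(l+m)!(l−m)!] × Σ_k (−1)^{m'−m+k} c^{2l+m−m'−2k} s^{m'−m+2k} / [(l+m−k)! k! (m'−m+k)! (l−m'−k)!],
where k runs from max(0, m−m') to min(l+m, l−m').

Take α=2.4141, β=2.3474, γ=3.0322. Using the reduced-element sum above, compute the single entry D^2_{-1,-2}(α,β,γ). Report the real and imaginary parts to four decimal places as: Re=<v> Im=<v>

Split into d^2_{-1,-2}(β=2.3474) × two z-phases.
c=cos(2.3474/2)=0.386742, s=sin(2.3474/2)=0.922188; N=√[1·6·1·24]=12.000000
The bounds max(0,m−m')=0 and min(l+m,l−m')=0 give 1 term
  k=0: (−1)^1·12.0000/(6)·0.3867^3·0.9222^1 = -0.106688
d^2_{-1,-2}(2.3474) = -0.106688
Phases: e^{-i·(-1)·2.4141}=-0.746844+0.664999i, e^{-i·(-2)·3.0322}=+0.976162-0.217044i ⇒ D=+0.062381-0.086550i

Re=0.0624 Im=-0.0865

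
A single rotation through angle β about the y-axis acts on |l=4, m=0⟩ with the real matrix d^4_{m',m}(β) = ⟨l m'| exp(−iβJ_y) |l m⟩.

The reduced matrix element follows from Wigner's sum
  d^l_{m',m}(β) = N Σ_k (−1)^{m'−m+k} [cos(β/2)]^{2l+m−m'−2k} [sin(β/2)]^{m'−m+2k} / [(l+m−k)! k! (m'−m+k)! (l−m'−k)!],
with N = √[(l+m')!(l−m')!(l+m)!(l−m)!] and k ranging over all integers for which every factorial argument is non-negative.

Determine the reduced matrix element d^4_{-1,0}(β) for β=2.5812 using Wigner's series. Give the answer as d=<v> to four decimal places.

d=-0.5090

d^4_{-1,0}(β=2.5812) via Wigner's sum:
With c≡cos(β/2)=0.276544 and s≡sin(β/2)=0.961001, N=[6·120·24·24]^{1/2}=643.987578
k∈{1,2,3,4} keeps every argument non-negative
  k=1: (−1)^0·643.9876/(144)·0.2765^7·0.9610^1 = +0.000532
  k=2: (−1)^1·643.9876/(24)·0.2765^5·0.9610^3 = -0.038518
  k=3: (−1)^2·643.9876/(24)·0.2765^3·0.9610^5 = +0.465136
  k=4: (−1)^3·643.9876/(144)·0.2765^1·0.9610^7 = -0.936154
d^4_{-1,0}(2.5812) = +0.000532 -0.038518 +0.465136 -0.936154 = -0.509004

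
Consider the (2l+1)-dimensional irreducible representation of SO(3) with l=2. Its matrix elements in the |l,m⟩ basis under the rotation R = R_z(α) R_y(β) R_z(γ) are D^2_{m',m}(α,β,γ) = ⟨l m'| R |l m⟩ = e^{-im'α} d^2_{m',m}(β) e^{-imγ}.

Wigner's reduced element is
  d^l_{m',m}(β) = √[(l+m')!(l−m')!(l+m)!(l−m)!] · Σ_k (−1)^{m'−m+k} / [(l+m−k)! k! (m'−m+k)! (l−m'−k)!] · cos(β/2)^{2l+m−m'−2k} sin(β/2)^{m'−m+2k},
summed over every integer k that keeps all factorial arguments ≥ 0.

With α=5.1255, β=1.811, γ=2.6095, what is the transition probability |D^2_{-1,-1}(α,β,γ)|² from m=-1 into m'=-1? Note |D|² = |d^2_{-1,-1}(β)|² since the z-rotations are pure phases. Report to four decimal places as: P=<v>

First d^2_{-1,-1}(β=1.811), then the phase factors e^{-i(-1)α} and e^{-i(-1)γ}:
c=cos(1.811/2)=0.617292, s=sin(1.811/2)=0.786734; N=√[1·6·1·6]=6.000000
Admissible k: 0..1 (factorial args all ≥0)
  k=0: (−1)^0·6.0000/(6)·0.6173^4·0.7867^0 = +0.145199
  k=1: (−1)^1·6.0000/(2)·0.6173^2·0.7867^2 = -0.707553
d^2_{-1,-1}(1.811) = +0.145199 -0.707553 = -0.562354
|D^2_{-1,-1}|² = |d^2_{-1,-1}(β)|² = (-0.562354)² = 0.316242 (the z-rotation phases have unit modulus)

P=0.3162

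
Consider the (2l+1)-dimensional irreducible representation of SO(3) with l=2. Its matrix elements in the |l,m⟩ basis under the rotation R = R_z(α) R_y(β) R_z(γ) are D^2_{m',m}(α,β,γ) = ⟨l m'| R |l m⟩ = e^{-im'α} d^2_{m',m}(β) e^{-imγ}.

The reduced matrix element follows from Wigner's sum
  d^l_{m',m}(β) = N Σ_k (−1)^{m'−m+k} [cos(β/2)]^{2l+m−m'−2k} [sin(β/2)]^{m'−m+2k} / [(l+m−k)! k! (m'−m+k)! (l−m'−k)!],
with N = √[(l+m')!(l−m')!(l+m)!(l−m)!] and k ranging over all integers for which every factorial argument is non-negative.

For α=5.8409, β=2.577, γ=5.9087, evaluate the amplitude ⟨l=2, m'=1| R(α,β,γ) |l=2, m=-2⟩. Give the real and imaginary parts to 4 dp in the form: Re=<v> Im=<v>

Re=-0.4705 Im=0.1490

First d^2_{1,-2}(β=2.577), then the phase factors e^{-i(1)α} and e^{-i(-2)γ}:
With c≡cos(β/2)=0.278562 and s≡sin(β/2)=0.960418, N=[6·1·1·24]^{1/2}=12.000000
Admissible k: 0..0 (factorial args all ≥0)
  k=0: (−1)^3·12.0000/(6)·0.2786^1·0.9604^3 = -0.493552
d^2_{1,-2}(2.577) = -0.493552
D = (+0.903776+0.428006i)·(-0.493552)·(+0.732390-0.680885i) = -0.470523+0.149003i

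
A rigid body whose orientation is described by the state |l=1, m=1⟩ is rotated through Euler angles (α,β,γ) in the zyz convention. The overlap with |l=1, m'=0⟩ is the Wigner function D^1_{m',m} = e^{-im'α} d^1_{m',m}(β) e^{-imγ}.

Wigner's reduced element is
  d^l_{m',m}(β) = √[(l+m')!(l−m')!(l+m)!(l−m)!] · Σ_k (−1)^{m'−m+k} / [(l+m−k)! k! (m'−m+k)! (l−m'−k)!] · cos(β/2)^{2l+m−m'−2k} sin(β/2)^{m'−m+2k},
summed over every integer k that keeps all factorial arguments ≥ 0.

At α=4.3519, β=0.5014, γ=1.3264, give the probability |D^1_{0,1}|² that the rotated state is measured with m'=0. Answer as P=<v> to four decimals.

First d^1_{0,1}(β=0.5014), then the phase factors e^{-i(0)α} and e^{-i(1)γ}:
c=cos(0.5014/2)=0.968739, s=sin(0.5014/2)=0.248082; N=√[1·1·2·1]=1.414214
k: max(0,(1)−(0))=1 … min(1+(1),1−(0))=1
  k=1: (−1)^0·1.4142/(1)·0.9687^1·0.2481^1 = +0.339873
d^1_{0,1}(0.5014) = +0.339873
|D^1_{0,1}|² = |d^1_{0,1}(β)|² = (+0.339873)² = 0.115514 (the z-rotation phases have unit modulus)

P=0.1155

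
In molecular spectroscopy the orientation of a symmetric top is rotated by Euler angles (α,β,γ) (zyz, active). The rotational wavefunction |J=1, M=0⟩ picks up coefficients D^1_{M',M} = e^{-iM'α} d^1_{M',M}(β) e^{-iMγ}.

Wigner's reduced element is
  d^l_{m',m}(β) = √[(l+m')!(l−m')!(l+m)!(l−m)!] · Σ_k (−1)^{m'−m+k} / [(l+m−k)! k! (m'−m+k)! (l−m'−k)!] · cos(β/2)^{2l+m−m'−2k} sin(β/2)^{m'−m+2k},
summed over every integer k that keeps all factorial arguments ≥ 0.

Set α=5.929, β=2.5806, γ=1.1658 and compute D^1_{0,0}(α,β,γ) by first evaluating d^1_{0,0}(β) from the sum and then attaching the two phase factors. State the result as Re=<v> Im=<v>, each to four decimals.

Split into d^1_{0,0}(β=2.5806) × two z-phases.
With c≡cos(β/2)=0.276833 and s≡sin(β/2)=0.960918, N=[1·1·1·1]^{1/2}=1.000000
Admissible k: 0..1 (factorial args all ≥0)
  k=0: (−1)^0·1.0000/(1)·0.2768^2·0.9609^0 = +0.076636
  k=1: (−1)^1·1.0000/(1)·0.2768^0·0.9609^2 = -0.923364
d^1_{0,0}(2.5806) = +0.076636 -0.923364 = -0.846727
Phases: e^{-i·(0)·5.929}=+1.000000+0.000000i, e^{-i·(0)·1.1658}=+1.000000+0.000000i ⇒ D=-0.846727+0.000000i

Re=-0.8467 Im=0.0000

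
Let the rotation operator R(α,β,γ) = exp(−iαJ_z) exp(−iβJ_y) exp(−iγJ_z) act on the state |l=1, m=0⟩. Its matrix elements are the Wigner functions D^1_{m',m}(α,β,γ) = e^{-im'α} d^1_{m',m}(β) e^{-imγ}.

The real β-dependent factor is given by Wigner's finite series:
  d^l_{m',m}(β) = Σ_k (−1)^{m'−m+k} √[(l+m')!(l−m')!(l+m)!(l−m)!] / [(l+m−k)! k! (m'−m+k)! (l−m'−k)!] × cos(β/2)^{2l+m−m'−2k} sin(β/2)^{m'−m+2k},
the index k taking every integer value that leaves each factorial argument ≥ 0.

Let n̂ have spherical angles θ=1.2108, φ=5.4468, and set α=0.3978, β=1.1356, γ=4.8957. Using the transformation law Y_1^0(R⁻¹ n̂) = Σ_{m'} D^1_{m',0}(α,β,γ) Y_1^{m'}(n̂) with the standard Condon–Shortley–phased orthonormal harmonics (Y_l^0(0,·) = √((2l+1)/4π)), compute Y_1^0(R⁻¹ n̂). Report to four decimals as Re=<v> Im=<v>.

Re=0.2095 Im=0.0000

Need the full column D^1_{m',0} for m'=−1..1 at α=0.3978, β=1.1356, γ=4.8957.
cos(β/2)=0.843086, sin(β/2)=0.537779
d^1_{-1,0}: single k=1 term ⇒ +0.641195;  D = +0.591128+0.248393i
d^1_{0,0}: k∈[0..1] ⇒ +0.710794 -0.289206 = +0.421588;  D = +0.421588+0.000000i
d^1_{1,0}: single k=0 term ⇒ -0.641195;  D = -0.591128+0.248393i
Y_1^{m'}(θ=1.2108,φ=5.4468) and Σ D·Y over m':
  (+0.5911+0.2484i)·(+0.2167+0.2400i)  (+0.4216+0.0000i)·(+0.1721+0.0000i)  (-0.5911+0.2484i)·(-0.2167+0.2400i)
Y_1^0(R⁻¹ n̂) = +0.209521+0.000000i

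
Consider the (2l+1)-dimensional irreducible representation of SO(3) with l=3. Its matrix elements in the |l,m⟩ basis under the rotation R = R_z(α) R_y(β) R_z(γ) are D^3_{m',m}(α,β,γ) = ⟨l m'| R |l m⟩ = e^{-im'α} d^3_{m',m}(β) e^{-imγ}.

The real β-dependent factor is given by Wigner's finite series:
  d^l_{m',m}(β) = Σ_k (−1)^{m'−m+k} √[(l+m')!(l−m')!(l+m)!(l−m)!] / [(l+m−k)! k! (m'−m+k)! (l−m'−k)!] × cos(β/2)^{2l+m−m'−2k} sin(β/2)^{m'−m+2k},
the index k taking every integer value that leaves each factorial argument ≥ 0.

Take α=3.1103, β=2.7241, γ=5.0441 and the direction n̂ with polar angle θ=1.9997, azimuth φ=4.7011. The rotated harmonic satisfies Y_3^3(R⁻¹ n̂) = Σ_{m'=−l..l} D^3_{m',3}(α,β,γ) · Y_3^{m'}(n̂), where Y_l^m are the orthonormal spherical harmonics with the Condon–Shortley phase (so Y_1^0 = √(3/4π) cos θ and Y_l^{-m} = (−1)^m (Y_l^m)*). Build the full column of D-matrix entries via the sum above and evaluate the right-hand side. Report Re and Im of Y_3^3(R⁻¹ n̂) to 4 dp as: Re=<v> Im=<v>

Re=-0.0091 Im=-0.3332

Need the full column D^3_{m',3} for m'=−3..3 at α=3.1103, β=2.7241, γ=5.0441.
cos(β/2)=0.207234, sin(β/2)=0.978291
d^3_{-3,3}: single k=6 term ⇒ +0.876617;  D = +0.776830+0.406191i
d^3_{-2,3}: single k=5 term ⇒ +0.454859;  D = -0.396291-0.223273i
d^3_{-1,3}: single k=4 term ⇒ +0.152349;  D = +0.130327+0.078898i
d^3_{0,3}: single k=3 term ⇒ +0.037265;  D = -0.031259-0.020287i
d^3_{1,3}: single k=2 term ⇒ +0.006836;  D = +0.005615+0.003899i
d^3_{2,3}: single k=1 term ⇒ +0.000916;  D = -0.000736-0.000546i
d^3_{3,3}: single k=0 term ⇒ +0.000079;  D = +0.000062+0.000049i
Y_3^{m'}(θ=1.9997,φ=4.7011) and Σ D·Y over m':
  (+0.7768+0.4062i)·(+0.0106-0.3136i)  (-0.3963-0.2233i)·(+0.3514+0.0079i)  (+0.1303+0.0789i)·(+0.0004-0.0397i)  (-0.0313-0.0203i)·(+0.3314+0.0000i)  (+0.0056+0.0039i)·(-0.0004-0.0397i)  (-0.0007-0.0005i)·(+0.3514-0.0079i)  (+0.0001+0.0000i)·(-0.0106-0.3136i)
Y_3^3(R⁻¹ n̂) = -0.009105-0.333226i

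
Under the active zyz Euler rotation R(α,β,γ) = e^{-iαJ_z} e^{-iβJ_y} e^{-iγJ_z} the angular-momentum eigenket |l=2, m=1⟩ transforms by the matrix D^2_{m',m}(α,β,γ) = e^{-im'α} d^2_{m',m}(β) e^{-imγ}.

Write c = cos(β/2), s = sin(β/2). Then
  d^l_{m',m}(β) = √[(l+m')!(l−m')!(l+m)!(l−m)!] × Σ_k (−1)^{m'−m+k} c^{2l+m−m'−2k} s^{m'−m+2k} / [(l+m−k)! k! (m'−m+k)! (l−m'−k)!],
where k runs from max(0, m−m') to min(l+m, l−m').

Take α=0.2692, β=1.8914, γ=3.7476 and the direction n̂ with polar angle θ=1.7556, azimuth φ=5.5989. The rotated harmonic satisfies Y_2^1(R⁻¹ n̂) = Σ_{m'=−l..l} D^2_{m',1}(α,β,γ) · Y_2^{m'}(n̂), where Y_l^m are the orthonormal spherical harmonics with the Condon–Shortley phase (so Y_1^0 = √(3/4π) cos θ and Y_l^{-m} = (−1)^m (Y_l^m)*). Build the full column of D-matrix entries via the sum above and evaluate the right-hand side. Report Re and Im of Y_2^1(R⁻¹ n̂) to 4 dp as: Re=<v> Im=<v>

Re=-0.2128 Im=-0.3030

Need the full column D^2_{m',1} for m'=−2..2 at α=0.2692, β=1.8914, γ=3.7476.
cos(β/2)=0.585175, sin(β/2)=0.810907
d^2_{-2,1}: single k=3 term ⇒ +0.624064;  D = -0.622638+0.042159i
d^2_{-1,1}: k∈[2..3] ⇒ +0.675515 -0.432398 = +0.243117;  D = -0.229458+0.080344i
d^2_{0,1}: k∈[1..2] ⇒ +0.398020 -0.764319 = -0.366299;  D = +0.301071-0.208640i
d^2_{1,1}: k∈[0..1] ⇒ +0.117258 -0.675515 = -0.558257;  D = +0.357752-0.428561i
d^2_{2,1}: single k=0 term ⇒ -0.324982;  D = +0.134408-0.295885i
Y_2^{m'}(θ=1.7556,φ=5.5989) and Σ D·Y over m':
  (-0.6226+0.0422i)·(+0.0750+0.3656i)  (-0.2295+0.0803i)·(-0.1081-0.0882i)  (+0.3011-0.2086i)·(-0.2834+0.0000i)  (+0.3578-0.4286i)·(+0.1081-0.0882i)  (+0.1344-0.2959i)·(+0.0750-0.3656i)
Y_2^1(R⁻¹ n̂) = -0.212756-0.303020i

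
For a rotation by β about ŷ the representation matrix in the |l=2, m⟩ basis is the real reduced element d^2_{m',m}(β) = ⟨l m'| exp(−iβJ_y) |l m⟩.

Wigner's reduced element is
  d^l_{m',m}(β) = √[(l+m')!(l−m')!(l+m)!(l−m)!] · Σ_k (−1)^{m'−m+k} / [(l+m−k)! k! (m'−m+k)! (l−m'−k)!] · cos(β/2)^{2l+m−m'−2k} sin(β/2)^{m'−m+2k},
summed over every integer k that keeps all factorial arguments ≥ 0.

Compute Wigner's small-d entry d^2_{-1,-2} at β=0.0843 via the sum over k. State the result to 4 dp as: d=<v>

d=-0.0841

d^2_{-1,-2}(β=0.0843) via Wigner's sum:
With c≡cos(β/2)=0.999112 and s≡sin(β/2)=0.042138, N=[1·6·1·24]^{1/2}=12.000000
Admissible k: 0..0 (factorial args all ≥0)
  k=0: (−1)^1·12.0000/(6)·0.9991^3·0.0421^1 = -0.084051
d^2_{-1,-2}(0.0843) = -0.084051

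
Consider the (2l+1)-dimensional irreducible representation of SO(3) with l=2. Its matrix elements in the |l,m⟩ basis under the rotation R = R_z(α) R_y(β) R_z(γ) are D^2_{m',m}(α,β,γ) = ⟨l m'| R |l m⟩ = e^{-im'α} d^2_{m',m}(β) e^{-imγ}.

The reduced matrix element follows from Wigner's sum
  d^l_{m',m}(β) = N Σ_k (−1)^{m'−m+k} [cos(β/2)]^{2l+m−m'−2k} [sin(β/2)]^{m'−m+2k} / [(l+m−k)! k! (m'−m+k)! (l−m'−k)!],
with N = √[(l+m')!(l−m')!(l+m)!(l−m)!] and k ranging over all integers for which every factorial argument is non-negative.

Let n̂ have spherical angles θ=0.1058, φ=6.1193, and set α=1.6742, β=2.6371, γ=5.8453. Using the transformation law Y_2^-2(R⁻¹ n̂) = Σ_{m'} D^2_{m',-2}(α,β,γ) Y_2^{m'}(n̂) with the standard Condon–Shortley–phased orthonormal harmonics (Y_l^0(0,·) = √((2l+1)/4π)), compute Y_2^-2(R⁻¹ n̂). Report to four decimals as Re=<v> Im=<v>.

Re=0.0214 Im=-0.0817

Need the full column D^2_{m',-2} for m'=−2..2 at α=1.6742, β=2.6371, γ=5.8453.
cos(β/2)=0.249580, sin(β/2)=0.968354
d^2_{-2,-2}: single k=0 term ⇒ +0.003880;  D = -0.003044+0.002406i
d^2_{-1,-2}: single k=0 term ⇒ -0.030109;  D = -0.021011-0.021566i
d^2_{0,-2}: single k=0 term ⇒ +0.143075;  D = +0.091626-0.109887i
d^2_{1,-2}: single k=0 term ⇒ -0.453255;  D = +0.376218+0.252784i
d^2_{2,-2}: single k=0 term ⇒ +0.879300;  D = -0.412438+0.776571i
Y_2^{m'}(θ=0.1058,φ=6.1193) and Σ D·Y over m':
  (-0.0030+0.0024i)·(+0.0041+0.0014i)  (-0.0210-0.0216i)·(+0.0800+0.0132i)  (+0.0916-0.1099i)·(+0.6202+0.0000i)  (+0.3762+0.2528i)·(-0.0800+0.0132i)  (-0.4124+0.7766i)·(+0.0041-0.0014i)
Y_2^-2(R⁻¹ n̂) = +0.021354-0.081668i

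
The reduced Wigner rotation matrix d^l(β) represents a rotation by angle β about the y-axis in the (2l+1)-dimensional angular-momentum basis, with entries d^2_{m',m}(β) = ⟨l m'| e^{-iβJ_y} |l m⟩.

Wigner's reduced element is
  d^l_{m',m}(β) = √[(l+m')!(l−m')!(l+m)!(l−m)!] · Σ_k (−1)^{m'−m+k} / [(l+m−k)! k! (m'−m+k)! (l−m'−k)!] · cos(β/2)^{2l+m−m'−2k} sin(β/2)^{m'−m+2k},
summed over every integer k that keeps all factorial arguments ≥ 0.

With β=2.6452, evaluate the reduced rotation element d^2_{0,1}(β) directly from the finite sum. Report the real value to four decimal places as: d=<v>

d=-0.5129

d^2_{0,1}(β=2.6452) via Wigner's sum:
With c≡cos(β/2)=0.245656 and s≡sin(β/2)=0.969357, N=[2·2·6·1]^{1/2}=4.898979
Admissible k: 1..2 (factorial args all ≥0)
  k=1: (−1)^0·4.8990/(2)·0.2457^3·0.9694^1 = +0.035200
  k=2: (−1)^1·4.8990/(2)·0.2457^1·0.9694^3 = -0.548093
d^2_{0,1}(2.6452) = +0.035200 -0.548093 = -0.512893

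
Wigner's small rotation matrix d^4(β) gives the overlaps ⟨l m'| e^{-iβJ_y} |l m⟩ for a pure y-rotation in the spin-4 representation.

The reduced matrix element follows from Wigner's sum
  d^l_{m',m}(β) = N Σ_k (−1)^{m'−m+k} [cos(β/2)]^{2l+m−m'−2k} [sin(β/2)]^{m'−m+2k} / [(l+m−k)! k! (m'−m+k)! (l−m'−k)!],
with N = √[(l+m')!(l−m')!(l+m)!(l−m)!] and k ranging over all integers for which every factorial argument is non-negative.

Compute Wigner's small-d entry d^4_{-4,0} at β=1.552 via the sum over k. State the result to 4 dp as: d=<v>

d=0.5225

d^4_{-4,0}(β=1.552) via Wigner's sum:
c=cos(1.552/2)=0.713721, s=sin(1.552/2)=0.700430; N=√[1·40320·24·24]=4819.161753
Admissible k: 4..4 (factorial args all ≥0)
  k=4: (−1)^0·4819.1618/(576)·0.7137^4·0.7004^4 = +0.522543
d^4_{-4,0}(1.552) = +0.522543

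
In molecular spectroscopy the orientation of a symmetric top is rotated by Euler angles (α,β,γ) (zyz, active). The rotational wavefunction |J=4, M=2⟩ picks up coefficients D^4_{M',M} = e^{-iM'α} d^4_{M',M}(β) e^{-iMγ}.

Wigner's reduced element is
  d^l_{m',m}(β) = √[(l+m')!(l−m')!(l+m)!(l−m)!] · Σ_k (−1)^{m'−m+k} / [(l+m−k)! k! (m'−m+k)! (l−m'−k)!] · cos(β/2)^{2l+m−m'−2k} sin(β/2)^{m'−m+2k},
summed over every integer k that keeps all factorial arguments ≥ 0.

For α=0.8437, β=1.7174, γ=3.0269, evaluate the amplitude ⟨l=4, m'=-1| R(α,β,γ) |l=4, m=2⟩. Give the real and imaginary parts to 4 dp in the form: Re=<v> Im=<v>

Split into d^4_{-1,2}(β=1.7174) × two z-phases.
Half-angle: c=0.653422, s=0.756994. N=√(6·120·720·2)=1018.233765
Admissible k: 3..5 (factorial args all ≥0)
  k=3: (−1)^0·1018.2338/(72)·0.6534^5·0.7570^3 = +0.730737
  k=4: (−1)^1·1018.2338/(48)·0.6534^3·0.7570^5 = -1.471124
  k=5: (−1)^2·1018.2338/(240)·0.6534^1·0.7570^7 = +0.394890
d^4_{-1,2}(1.7174) = +0.730737 -1.471124 +0.394890 = -0.345497
Attach z-rotation phases: D = e^{-i(-1)(0.8437)}·(-0.345497)·e^{-i(2)(3.0269)} = -0.164946-0.303580i

Re=-0.1649 Im=-0.3036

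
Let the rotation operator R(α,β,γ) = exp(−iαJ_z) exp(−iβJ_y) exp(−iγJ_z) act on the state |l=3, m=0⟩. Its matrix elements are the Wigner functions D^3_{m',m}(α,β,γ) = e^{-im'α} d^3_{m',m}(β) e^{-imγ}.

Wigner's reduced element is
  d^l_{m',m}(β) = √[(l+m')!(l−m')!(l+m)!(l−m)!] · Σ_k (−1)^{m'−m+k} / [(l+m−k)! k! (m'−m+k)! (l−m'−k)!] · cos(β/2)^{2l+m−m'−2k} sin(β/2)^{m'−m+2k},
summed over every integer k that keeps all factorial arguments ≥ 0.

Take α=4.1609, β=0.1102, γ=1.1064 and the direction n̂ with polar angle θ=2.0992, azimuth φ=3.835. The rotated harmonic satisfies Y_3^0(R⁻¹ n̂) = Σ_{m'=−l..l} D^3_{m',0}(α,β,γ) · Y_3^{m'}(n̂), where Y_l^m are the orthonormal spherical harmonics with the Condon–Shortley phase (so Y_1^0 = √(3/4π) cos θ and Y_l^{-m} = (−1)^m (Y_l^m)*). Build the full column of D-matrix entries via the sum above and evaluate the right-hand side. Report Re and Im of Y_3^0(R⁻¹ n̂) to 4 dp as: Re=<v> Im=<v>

Re=0.3306 Im=0.0000

Need the full column D^3_{m',0} for m'=−3..3 at α=4.1609, β=0.1102, γ=1.1064.
cos(β/2)=0.998482, sin(β/2)=0.055072
d^3_{-3,0}: single k=3 term ⇒ +0.000744;  D = +0.000741-0.000062i
d^3_{-2,0}: k∈[2..3] ⇒ +0.016511 -0.000050 = +0.016461;  D = -0.007423+0.014693i
d^3_{-1,0}: k∈[1..3] ⇒ +0.189332 -0.001728 +0.000002 = +0.187606;  D = -0.098297-0.159793i
d^3_{0,0}: k∈[0..3] ⇒ +0.990929 -0.027131 +0.000083 -0.000000 = +0.963880;  D = +0.963880+0.000000i
d^3_{1,0}: k∈[0..2] ⇒ -0.189332 +0.001728 -0.000002 = -0.187606;  D = +0.098297-0.159793i
d^3_{2,0}: k∈[0..1] ⇒ +0.016511 -0.000050 = +0.016461;  D = -0.007423-0.014693i
d^3_{3,0}: single k=0 term ⇒ -0.000744;  D = -0.000741-0.000062i
Y_3^{m'}(θ=2.0992,φ=3.835) and Σ D·Y over m':
  (+0.0007-0.0001i)·(+0.1311+0.2346i)  (-0.0074+0.0147i)·(-0.0703+0.3778i)  (-0.0983-0.1598i)·(-0.0581+0.0483i)  (+0.9639+0.0000i)·(+0.3253+0.0000i)  (+0.0983-0.1598i)·(+0.0581+0.0483i)  (-0.0074-0.0147i)·(-0.0703-0.3778i)  (-0.0007-0.0001i)·(-0.1311+0.2346i)
Y_3^0(R⁻¹ n̂) = +0.330605+0.000000i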